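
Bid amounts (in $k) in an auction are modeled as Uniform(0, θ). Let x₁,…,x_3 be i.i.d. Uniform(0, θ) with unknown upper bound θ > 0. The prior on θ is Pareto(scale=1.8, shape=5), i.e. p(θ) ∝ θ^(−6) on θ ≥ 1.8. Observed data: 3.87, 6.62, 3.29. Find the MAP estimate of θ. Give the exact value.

The Uniform(0, θ) likelihood is θ^(−n) for θ ≥ max(xᵢ), zero otherwise. Here max(xᵢ) = 6.62.
Posterior ∝ θ^(−6) · θ^(−3) = θ^(−9) on θ ≥ max(1.8, 6.62) = 6.62.
This density is strictly decreasing in θ, so the posterior mode lies at the lower boundary of the support.

θ̂_MAP = 6.62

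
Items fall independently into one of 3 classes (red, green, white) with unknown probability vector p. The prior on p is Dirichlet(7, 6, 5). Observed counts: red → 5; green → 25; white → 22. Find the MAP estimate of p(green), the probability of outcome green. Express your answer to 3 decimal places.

MAP estimate of p(green) = 0.448

The posterior is Dirichlet(αᵢ + nᵢ) = Dirichlet(12, 31, 27).
For a Dirichlet(a₁,…,a_K) with all aᵢ > 1, the mode has j-th component (aⱼ − 1)/(Σaᵢ − K).
Here Σaᵢ = 70 and K = 3, so p(green) = (31 − 1)/(70 − 3) = 30/67 ≈ 0.448.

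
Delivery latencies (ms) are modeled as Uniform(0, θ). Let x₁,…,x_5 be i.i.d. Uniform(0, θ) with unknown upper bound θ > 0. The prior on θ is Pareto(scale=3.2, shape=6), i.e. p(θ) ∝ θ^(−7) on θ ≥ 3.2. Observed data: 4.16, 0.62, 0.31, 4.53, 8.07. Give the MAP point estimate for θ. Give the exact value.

The Uniform(0, θ) likelihood is θ^(−n) for θ ≥ max(xᵢ), zero otherwise. Here max(xᵢ) = 8.07.
Posterior ∝ θ^(−7) · θ^(−5) = θ^(−12) on θ ≥ max(3.2, 8.07) = 8.07.
This density is strictly decreasing in θ, so the posterior mode lies at the lower boundary of the support.

θ̂_MAP = 8.07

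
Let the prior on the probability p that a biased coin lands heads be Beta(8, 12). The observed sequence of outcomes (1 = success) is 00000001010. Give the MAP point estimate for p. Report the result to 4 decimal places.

Prior: Beta(8, 12).
Data: 2 successes in 11 trials (from the sequence). The binomial likelihood contributes p^2(1−p)^9, so the posterior is Beta(8+2, 12+9) = Beta(10, 21).
For Beta(a, b) with a, b > 1 the mode is (a−1)/(a+b−2) = 9/29 ≈ 0.3103.

p̂_MAP = 0.3103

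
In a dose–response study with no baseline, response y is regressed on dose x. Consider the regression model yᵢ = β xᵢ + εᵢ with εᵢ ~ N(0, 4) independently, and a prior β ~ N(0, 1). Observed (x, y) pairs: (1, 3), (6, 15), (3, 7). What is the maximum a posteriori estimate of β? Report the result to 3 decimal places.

β̂_MAP = 2.280

log p(β | y) = −Σ(yᵢ − βxᵢ)²/(2·4) − β²/(2·1) + const.
Setting the derivative to zero: Σxᵢ(yᵢ − βxᵢ)/4 − β/1 = 0, so β = Σxᵢyᵢ / (Σxᵢ² + σ²/τ²).
Σxᵢyᵢ = 1·3 + 6·15 + 3·7 = 114; Σxᵢ² = 46; σ²/τ² = 4.
β̂_MAP = 114 / (46 + 4) = 114/50 ≈ 2.280.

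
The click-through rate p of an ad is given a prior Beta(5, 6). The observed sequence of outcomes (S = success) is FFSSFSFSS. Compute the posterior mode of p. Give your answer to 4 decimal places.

Prior: Beta(5, 6).
Data: 5 successes in 9 trials (from the sequence). The binomial likelihood contributes p^5(1−p)^4, so the posterior is Beta(5+5, 6+4) = Beta(10, 10).
For Beta(a, b) with a, b > 1 the mode is (a−1)/(a+b−2) = 9/18 ≈ 0.5000.

p̂_MAP = 0.5000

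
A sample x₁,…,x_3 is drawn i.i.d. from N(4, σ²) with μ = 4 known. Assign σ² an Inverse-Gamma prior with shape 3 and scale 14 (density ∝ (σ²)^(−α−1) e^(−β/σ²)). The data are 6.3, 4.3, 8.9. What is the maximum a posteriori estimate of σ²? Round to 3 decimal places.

Sum of squared deviations about the known mean: SS = (6.3−4)² + (4.3−4)² + (8.9−4)² = 29.39.
The Normal likelihood contributes (σ²)^(−n/2) exp(−SS/(2σ²)), so the posterior is Inverse-Gamma(α + n/2, β + SS/2) = Inverse-Gamma(4.5, 28.695).
The mode of Inverse-Gamma(a, b) is b/(a+1) = 28.695/5.5 ≈ 5.217.

σ̂²_MAP = 5.217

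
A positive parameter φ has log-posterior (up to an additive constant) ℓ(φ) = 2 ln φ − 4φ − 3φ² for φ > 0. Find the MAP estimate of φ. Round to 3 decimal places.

φ̂_MAP = 0.333

ℓ'(φ) = 2/φ − 4 − 6φ. Setting this to zero and multiplying by φ: 6φ² + 4φ − 2 = 0.
φ = (−4 + √(4² + 4·6·2)) / (2·6) = (−4 + √64) / 12 = (−4 + 8)/12 = 1/3.
ℓ''(φ) = −2/φ² − 6 < 0, confirming a maximum.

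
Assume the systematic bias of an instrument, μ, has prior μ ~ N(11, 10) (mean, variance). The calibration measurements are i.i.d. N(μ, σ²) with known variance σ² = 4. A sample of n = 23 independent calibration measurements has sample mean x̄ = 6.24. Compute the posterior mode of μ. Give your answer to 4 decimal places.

μ̂_MAP = 6.3214

n = 23, x̄ = 6.24.
For a Normal prior and Normal likelihood with known variance, the posterior is Normal; its mode equals its mean, the precision-weighted average.
Prior precision 1/σ₀² = 1/10 = 0.1; data precision n/σ² = 23/4 = 5.75.
μ̂ = (0.1·11 + 5.75·6.24) / (0.1 + 5.75) = 36.98/5.85 = 3698/585 ≈ 6.3214.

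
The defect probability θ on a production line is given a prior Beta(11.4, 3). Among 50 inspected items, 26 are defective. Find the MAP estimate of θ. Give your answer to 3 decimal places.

θ̂_MAP = 0.583

Prior: Beta(11.4, 3).
Data: 26 successes in 50 trials. The binomial likelihood contributes θ^26(1−θ)^24, so the posterior is Beta(11.4+26, 3+24) = Beta(37.4, 27).
For Beta(a, b) with a, b > 1 the mode is (a−1)/(a+b−2) = 36.4/62.4 ≈ 0.583.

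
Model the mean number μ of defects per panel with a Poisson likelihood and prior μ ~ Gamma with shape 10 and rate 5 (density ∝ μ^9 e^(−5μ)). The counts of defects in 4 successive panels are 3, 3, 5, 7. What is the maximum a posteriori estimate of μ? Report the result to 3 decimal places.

Σxᵢ = 3+3+5+7 = 18, with n = 4.
Posterior ∝ μ^9e^(−5μ) · μ^18e^(−4μ) = μ^27e^(−9μ), i.e. Gamma(shape=28, rate=9).
The mode of a Gamma(a, b) with a ≥ 1 (shape–rate) is (a−1)/b = 27/9 ≈ 3.000.

μ̂_MAP = 3.000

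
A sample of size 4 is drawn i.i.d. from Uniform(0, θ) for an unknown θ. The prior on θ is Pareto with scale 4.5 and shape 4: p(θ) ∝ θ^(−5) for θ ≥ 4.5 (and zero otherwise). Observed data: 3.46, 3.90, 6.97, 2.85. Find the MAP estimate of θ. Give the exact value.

The Uniform(0, θ) likelihood is θ^(−n) for θ ≥ max(xᵢ), zero otherwise. Here max(xᵢ) = 6.97.
Posterior ∝ θ^(−5) · θ^(−4) = θ^(−9) on θ ≥ max(4.5, 6.97) = 6.97.
This density is strictly decreasing in θ, so the posterior mode lies at the lower boundary of the support.

θ̂_MAP = 6.97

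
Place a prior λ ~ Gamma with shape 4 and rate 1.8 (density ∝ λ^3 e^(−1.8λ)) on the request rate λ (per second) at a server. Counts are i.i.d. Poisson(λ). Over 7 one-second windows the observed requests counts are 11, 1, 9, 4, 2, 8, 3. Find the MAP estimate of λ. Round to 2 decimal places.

λ̂_MAP = 4.66

Σxᵢ = 11+1+9+4+2+8+3 = 38, with n = 7.
Posterior ∝ λ^3e^(−1.8λ) · λ^38e^(−7λ) = λ^41e^(−8.8λ), i.e. Gamma(shape=42, rate=8.8).
The mode of a Gamma(a, b) with a ≥ 1 (shape–rate) is (a−1)/b = 41/8.8 ≈ 4.66.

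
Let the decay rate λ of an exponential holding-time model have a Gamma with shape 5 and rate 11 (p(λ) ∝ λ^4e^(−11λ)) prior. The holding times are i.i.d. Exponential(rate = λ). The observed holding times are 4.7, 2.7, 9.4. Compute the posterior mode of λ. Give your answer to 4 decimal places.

λ̂_MAP = 0.2518

The Exponential(rate=λ) likelihood is ∝ λ^n e^(−λΣtᵢ). Here n = 3 and Σtᵢ = 4.7 + 2.7 + 9.4 = 16.8.
Posterior ∝ λ^4e^(−11λ) · λ^3e^(−16.8λ) = λ^7e^(−27.8λ), i.e. Gamma(8, 27.8).
Mode = (a−1)/b = 7/27.8 ≈ 0.2518.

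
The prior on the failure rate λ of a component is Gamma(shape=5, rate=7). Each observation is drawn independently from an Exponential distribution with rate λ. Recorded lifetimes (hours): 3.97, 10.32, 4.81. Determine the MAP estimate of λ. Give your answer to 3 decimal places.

The Exponential(rate=λ) likelihood is ∝ λ^n e^(−λΣtᵢ). Here n = 3 and Σtᵢ = 3.97 + 10.32 + 4.81 = 19.10.
Posterior ∝ λ^4e^(−7λ) · λ^3e^(−19.10λ) = λ^7e^(−26.10λ), i.e. Gamma(8, 26.10).
Mode = (a−1)/b = 7/26.10 ≈ 0.268.

λ̂_MAP = 0.268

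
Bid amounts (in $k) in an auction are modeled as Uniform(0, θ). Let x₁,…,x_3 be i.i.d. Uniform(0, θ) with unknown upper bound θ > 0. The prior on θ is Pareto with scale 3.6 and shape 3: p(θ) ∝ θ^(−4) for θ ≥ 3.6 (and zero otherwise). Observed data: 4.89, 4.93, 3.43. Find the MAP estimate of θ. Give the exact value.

The Uniform(0, θ) likelihood is θ^(−n) for θ ≥ max(xᵢ), zero otherwise. Here max(xᵢ) = 4.93.
Posterior ∝ θ^(−4) · θ^(−3) = θ^(−7) on θ ≥ max(3.6, 4.93) = 4.93.
This density is strictly decreasing in θ, so the posterior mode lies at the lower boundary of the support.

θ̂_MAP = 4.93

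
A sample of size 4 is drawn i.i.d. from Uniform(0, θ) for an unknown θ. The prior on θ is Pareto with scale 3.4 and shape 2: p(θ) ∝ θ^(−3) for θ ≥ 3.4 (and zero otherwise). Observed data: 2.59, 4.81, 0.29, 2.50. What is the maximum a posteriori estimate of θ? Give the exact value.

θ̂_MAP = 4.81

The Uniform(0, θ) likelihood is θ^(−n) for θ ≥ max(xᵢ), zero otherwise. Here max(xᵢ) = 4.81.
Posterior ∝ θ^(−3) · θ^(−4) = θ^(−7) on θ ≥ max(3.4, 4.81) = 4.81.
This density is strictly decreasing in θ, so the posterior mode lies at the lower boundary of the support.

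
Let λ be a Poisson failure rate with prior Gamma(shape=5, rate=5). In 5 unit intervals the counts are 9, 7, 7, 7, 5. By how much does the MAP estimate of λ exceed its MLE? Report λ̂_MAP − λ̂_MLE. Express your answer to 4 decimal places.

MAP − MLE = -3.1000

Σxᵢ = 35. Posterior is Gamma(40, 10); MAP = (40−1)/10 = 39/10 ≈ 3.90000.
MLE = x̄ = 35/5 ≈ 7.00000.
Difference = 39/10 − 35/5 = -31/10 ≈ -3.1000.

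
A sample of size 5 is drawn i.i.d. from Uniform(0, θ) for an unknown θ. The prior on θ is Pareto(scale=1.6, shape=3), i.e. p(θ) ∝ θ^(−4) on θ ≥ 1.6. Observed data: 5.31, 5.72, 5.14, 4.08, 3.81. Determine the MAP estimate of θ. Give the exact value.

θ̂_MAP = 5.72

The Uniform(0, θ) likelihood is θ^(−n) for θ ≥ max(xᵢ), zero otherwise. Here max(xᵢ) = 5.72.
Posterior ∝ θ^(−4) · θ^(−5) = θ^(−9) on θ ≥ max(1.6, 5.72) = 5.72.
This density is strictly decreasing in θ, so the posterior mode lies at the lower boundary of the support.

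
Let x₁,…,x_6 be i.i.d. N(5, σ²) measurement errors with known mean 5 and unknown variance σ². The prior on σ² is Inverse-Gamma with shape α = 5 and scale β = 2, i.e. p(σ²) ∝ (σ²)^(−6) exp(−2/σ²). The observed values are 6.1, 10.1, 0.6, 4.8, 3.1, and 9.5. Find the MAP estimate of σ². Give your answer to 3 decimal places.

Sum of squared deviations about the known mean: SS = (6.1−5)² + (10.1−5)² + (0.6−5)² + (4.8−5)² + (3.1−5)² + (9.5−5)² = 70.48.
The Normal likelihood contributes (σ²)^(−n/2) exp(−SS/(2σ²)), so the posterior is Inverse-Gamma(α + n/2, β + SS/2) = Inverse-Gamma(8, 37.24).
The mode of Inverse-Gamma(a, b) is b/(a+1) = 37.24/9 ≈ 4.138.

σ̂²_MAP = 4.138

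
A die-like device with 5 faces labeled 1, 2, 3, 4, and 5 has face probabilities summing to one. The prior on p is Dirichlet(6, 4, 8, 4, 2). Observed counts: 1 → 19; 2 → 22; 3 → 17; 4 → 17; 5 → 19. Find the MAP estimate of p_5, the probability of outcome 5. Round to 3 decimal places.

MAP estimate: 0.177

The posterior is Dirichlet(αᵢ + nᵢ) = Dirichlet(25, 26, 25, 21, 21).
For a Dirichlet(a₁,…,a_K) with all aᵢ > 1, the mode has j-th component (aⱼ − 1)/(Σaᵢ − K).
Here Σaᵢ = 118 and K = 5, so p_5 = (21 − 1)/(118 − 5) = 20/113 ≈ 0.177.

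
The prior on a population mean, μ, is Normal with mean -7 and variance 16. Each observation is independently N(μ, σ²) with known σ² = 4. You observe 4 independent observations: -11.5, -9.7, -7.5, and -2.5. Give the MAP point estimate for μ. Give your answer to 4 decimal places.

n = 4; x̄ = ((-11.5) + (-9.7) + (-7.5) + (-2.5))/4 = -31.2/4 = -7.8.
For a Normal prior and Normal likelihood with known variance, the posterior is Normal; its mode equals its mean, the precision-weighted average.
Prior precision 1/σ₀² = 1/16 = 0.0625; data precision n/σ² = 4/4 = 1.
μ̂ = (0.0625·(-7) + 1·(-7.8)) / (0.0625 + 1) = (-8.2375)/1.0625 = -659/85 ≈ -7.7529.

μ̂_MAP = -7.7529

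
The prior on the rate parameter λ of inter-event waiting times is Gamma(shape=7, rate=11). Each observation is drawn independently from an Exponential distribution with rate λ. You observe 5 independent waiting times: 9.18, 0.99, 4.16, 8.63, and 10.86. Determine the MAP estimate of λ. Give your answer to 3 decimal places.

The Exponential(rate=λ) likelihood is ∝ λ^n e^(−λΣtᵢ). Here n = 5 and Σtᵢ = 9.18 + 0.99 + 4.16 + 8.63 + 10.86 = 33.82.
Posterior ∝ λ^6e^(−11λ) · λ^5e^(−33.82λ) = λ^11e^(−44.82λ), i.e. Gamma(12, 44.82).
Mode = (a−1)/b = 11/44.82 ≈ 0.245.

λ̂_MAP = 0.245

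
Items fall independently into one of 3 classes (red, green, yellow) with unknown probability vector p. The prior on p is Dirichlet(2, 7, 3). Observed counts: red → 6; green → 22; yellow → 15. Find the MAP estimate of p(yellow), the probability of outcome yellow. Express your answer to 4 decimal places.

MAP estimate of p(yellow) = 0.3269

The posterior is Dirichlet(αᵢ + nᵢ) = Dirichlet(8, 29, 18).
For a Dirichlet(a₁,…,a_K) with all aᵢ > 1, the mode has j-th component (aⱼ − 1)/(Σaᵢ − K).
Here Σaᵢ = 55 and K = 3, so p(yellow) = (18 − 1)/(55 − 3) = 17/52 ≈ 0.3269.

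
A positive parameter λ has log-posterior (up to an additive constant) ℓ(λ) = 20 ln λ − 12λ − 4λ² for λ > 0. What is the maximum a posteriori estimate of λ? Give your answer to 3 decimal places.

ℓ'(λ) = 20/λ − 12 − 8λ. Setting this to zero and multiplying by λ: 8λ² + 12λ − 20 = 0.
λ = (−12 + √(12² + 4·8·20)) / (2·8) = (−12 + √784) / 16 = (−12 + 28)/16 = 1.
ℓ''(λ) = −20/λ² − 8 < 0, confirming a maximum.

λ̂_MAP = 1.000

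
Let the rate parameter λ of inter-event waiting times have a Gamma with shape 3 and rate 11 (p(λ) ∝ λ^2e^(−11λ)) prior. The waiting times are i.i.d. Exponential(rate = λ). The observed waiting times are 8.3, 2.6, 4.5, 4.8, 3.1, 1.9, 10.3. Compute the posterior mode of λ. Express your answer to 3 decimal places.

λ̂_MAP = 0.194

The Exponential(rate=λ) likelihood is ∝ λ^n e^(−λΣtᵢ). Here n = 7 and Σtᵢ = 8.3 + 2.6 + 4.5 + 4.8 + 3.1 + 1.9 + 10.3 = 35.5.
Posterior ∝ λ^2e^(−11λ) · λ^7e^(−35.5λ) = λ^9e^(−46.5λ), i.e. Gamma(10, 46.5).
Mode = (a−1)/b = 9/46.5 ≈ 0.194.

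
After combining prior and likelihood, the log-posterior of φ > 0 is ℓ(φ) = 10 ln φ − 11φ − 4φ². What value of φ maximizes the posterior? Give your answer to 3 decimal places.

φ̂_MAP = 0.625

ℓ'(φ) = 10/φ − 11 − 8φ. Setting this to zero and multiplying by φ: 8φ² + 11φ − 10 = 0.
φ = (−11 + √(11² + 4·8·10)) / (2·8) = (−11 + √441) / 16 = (−11 + 21)/16 = 5/8.
ℓ''(φ) = −10/φ² − 8 < 0, confirming a maximum.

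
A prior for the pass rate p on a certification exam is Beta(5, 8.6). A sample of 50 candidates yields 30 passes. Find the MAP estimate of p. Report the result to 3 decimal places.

p̂_MAP = 0.552

Prior: Beta(5, 8.6).
Data: 30 successes in 50 trials. The binomial likelihood contributes p^30(1−p)^20, so the posterior is Beta(5+30, 8.6+20) = Beta(35, 28.6).
For Beta(a, b) with a, b > 1 the mode is (a−1)/(a+b−2) = 34/61.6 ≈ 0.552.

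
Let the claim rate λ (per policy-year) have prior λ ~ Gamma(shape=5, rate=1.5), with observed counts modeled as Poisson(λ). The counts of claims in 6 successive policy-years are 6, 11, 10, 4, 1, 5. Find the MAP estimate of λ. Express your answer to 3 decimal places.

Σxᵢ = 6+11+10+4+1+5 = 37, with n = 6.
Posterior ∝ λ^4e^(−1.5λ) · λ^37e^(−6λ) = λ^41e^(−7.5λ), i.e. Gamma(shape=42, rate=7.5).
The mode of a Gamma(a, b) with a ≥ 1 (shape–rate) is (a−1)/b = 41/7.5 ≈ 5.467.

λ̂_MAP = 5.467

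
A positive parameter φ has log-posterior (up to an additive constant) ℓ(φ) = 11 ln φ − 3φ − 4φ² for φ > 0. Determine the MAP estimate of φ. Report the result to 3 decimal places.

ℓ'(φ) = 11/φ − 3 − 8φ. Setting this to zero and multiplying by φ: 8φ² + 3φ − 11 = 0.
φ = (−3 + √(3² + 4·8·11)) / (2·8) = (−3 + √361) / 16 = (−3 + 19)/16 = 1.
ℓ''(φ) = −11/φ² − 8 < 0, confirming a maximum.

φ̂_MAP = 1.000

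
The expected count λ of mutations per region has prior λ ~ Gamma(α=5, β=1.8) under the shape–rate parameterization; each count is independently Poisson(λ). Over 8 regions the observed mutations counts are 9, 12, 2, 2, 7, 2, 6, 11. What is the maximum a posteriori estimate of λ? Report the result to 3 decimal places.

Σxᵢ = 9+12+2+2+7+2+6+11 = 51, with n = 8.
Posterior ∝ λ^4e^(−1.8λ) · λ^51e^(−8λ) = λ^55e^(−9.8λ), i.e. Gamma(shape=56, rate=9.8).
The mode of a Gamma(a, b) with a ≥ 1 (shape–rate) is (a−1)/b = 55/9.8 ≈ 5.612.

λ̂_MAP = 5.612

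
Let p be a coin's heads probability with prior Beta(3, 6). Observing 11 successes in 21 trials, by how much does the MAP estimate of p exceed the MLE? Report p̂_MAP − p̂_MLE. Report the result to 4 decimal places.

Posterior is Beta(14, 16); MAP = (14−1)/(30−2) = 13/28 ≈ 0.46429.
MLE ignores the prior: p̂_MLE = k/n = 11/21 ≈ 0.52381.
Difference = 13/28 − 11/21 = -5/84 ≈ -0.0595.

MAP − MLE = -0.0595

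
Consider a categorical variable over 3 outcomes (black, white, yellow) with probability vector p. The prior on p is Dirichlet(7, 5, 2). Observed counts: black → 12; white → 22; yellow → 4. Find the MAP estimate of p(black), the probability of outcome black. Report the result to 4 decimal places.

MAP estimate of p(black) = 0.3673

The posterior is Dirichlet(αᵢ + nᵢ) = Dirichlet(19, 27, 6).
For a Dirichlet(a₁,…,a_K) with all aᵢ > 1, the mode has j-th component (aⱼ − 1)/(Σaᵢ − K).
Here Σaᵢ = 52 and K = 3, so p(black) = (19 − 1)/(52 − 3) = 18/49 ≈ 0.3673.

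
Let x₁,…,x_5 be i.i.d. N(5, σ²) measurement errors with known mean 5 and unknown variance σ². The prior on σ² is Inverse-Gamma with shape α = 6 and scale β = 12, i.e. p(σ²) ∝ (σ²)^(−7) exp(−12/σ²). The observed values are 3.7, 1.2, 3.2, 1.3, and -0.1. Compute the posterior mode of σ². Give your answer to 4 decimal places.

σ̂²_MAP = 4.3721

Sum of squared deviations about the known mean: SS = (3.7−5)² + (1.2−5)² + (3.2−5)² + (1.3−5)² + (-0.1−5)² = 59.07.
The Normal likelihood contributes (σ²)^(−n/2) exp(−SS/(2σ²)), so the posterior is Inverse-Gamma(α + n/2, β + SS/2) = Inverse-Gamma(8.5, 41.535).
The mode of Inverse-Gamma(a, b) is b/(a+1) = 41.535/9.5 ≈ 4.3721.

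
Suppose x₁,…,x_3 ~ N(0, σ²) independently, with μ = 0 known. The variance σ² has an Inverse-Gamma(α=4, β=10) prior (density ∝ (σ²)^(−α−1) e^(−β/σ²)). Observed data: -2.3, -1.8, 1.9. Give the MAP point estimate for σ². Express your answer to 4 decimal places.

σ̂²_MAP = 2.4723

Sum of squared deviations about the known mean: SS = (-2.3−0)² + (-1.8−0)² + (1.9−0)² = 12.14.
The Normal likelihood contributes (σ²)^(−n/2) exp(−SS/(2σ²)), so the posterior is Inverse-Gamma(α + n/2, β + SS/2) = Inverse-Gamma(5.5, 16.07).
The mode of Inverse-Gamma(a, b) is b/(a+1) = 16.07/6.5 ≈ 2.4723.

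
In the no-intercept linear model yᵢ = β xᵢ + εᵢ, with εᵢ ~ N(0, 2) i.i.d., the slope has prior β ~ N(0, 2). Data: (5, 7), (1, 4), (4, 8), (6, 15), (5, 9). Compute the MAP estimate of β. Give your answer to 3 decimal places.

log p(β | y) = −Σ(yᵢ − βxᵢ)²/(2·2) − β²/(2·2) + const.
Setting the derivative to zero: Σxᵢ(yᵢ − βxᵢ)/2 − β/2 = 0, so β = Σxᵢyᵢ / (Σxᵢ² + σ²/τ²).
Σxᵢyᵢ = 5·7 + 1·4 + 4·8 + 6·15 + 5·9 = 206; Σxᵢ² = 103; σ²/τ² = 1.
β̂_MAP = 206 / (103 + 1) = 206/104 ≈ 1.981.

β̂_MAP = 1.981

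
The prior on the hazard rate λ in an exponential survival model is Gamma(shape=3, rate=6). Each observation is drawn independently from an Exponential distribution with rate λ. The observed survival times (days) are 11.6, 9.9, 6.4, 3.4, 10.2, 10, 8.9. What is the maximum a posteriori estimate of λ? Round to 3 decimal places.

The Exponential(rate=λ) likelihood is ∝ λ^n e^(−λΣtᵢ). Here n = 7 and Σtᵢ = 11.6 + 9.9 + 6.4 + 3.4 + 10.2 + 10 + 8.9 = 60.4.
Posterior ∝ λ^2e^(−6λ) · λ^7e^(−60.4λ) = λ^9e^(−66.4λ), i.e. Gamma(10, 66.4).
Mode = (a−1)/b = 9/66.4 ≈ 0.136.

λ̂_MAP = 0.136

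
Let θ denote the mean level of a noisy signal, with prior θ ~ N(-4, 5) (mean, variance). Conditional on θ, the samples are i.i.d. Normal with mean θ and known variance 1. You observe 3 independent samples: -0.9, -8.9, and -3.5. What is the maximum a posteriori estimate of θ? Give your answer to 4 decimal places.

θ̂_MAP = -4.4063

n = 3; x̄ = ((-0.9) + (-8.9) + (-3.5))/3 = -13.3/3 = -133/30 ≈ -4.4333.
For a Normal prior and Normal likelihood with known variance, the posterior is Normal; its mode equals its mean, the precision-weighted average.
Prior precision 1/σ₀² = 1/5 = 0.2; data precision n/σ² = 3/1 = 3.
θ̂ = (0.2·(-4) + 3·(-133/30)) / (0.2 + 3) = (-14.1)/3.2 = -4.40625 ≈ -4.4063.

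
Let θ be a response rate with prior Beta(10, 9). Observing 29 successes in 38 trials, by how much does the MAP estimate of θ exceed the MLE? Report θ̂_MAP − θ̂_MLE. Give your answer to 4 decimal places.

Posterior is Beta(39, 18); MAP = (39−1)/(57−2) = 38/55 ≈ 0.69091.
MLE ignores the prior: θ̂_MLE = k/n = 29/38 ≈ 0.76316.
Difference = 38/55 − 29/38 = -151/2090 ≈ -0.0722.

MAP − MLE = -0.0722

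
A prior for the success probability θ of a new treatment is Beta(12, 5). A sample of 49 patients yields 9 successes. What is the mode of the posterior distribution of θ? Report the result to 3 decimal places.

θ̂_MAP = 0.313

Prior: Beta(12, 5).
Data: 9 successes in 49 trials. The binomial likelihood contributes θ^9(1−θ)^40, so the posterior is Beta(12+9, 5+40) = Beta(21, 45).
For Beta(a, b) with a, b > 1 the mode is (a−1)/(a+b−2) = 20/64 ≈ 0.313.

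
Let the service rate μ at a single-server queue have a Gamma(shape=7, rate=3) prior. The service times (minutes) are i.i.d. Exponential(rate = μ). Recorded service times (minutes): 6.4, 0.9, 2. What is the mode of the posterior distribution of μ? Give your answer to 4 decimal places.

μ̂_MAP = 0.7317

The Exponential(rate=μ) likelihood is ∝ μ^n e^(−μΣtᵢ). Here n = 3 and Σtᵢ = 6.4 + 0.9 + 2 = 9.3.
Posterior ∝ μ^6e^(−3μ) · μ^3e^(−9.3μ) = μ^9e^(−12.3μ), i.e. Gamma(10, 12.3).
Mode = (a−1)/b = 9/12.3 ≈ 0.7317.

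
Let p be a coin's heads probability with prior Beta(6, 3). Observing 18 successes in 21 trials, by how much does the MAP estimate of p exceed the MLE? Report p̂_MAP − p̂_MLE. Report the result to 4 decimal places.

MAP − MLE = -0.0357

Posterior is Beta(24, 6); MAP = (24−1)/(30−2) = 23/28 ≈ 0.82143.
MLE ignores the prior: p̂_MLE = k/n = 18/21 ≈ 0.85714.
Difference = 23/28 − 18/21 = -1/28 ≈ -0.0357.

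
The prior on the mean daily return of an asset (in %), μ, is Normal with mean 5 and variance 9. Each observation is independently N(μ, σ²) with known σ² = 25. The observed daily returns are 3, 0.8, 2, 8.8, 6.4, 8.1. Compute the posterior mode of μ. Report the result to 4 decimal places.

μ̂_MAP = 4.8975

n = 6; x̄ = (3 + 0.8 + 2 + 8.8 + 6.4 + 8.1)/6 = 29.1/6 = 4.85.
For a Normal prior and Normal likelihood with known variance, the posterior is Normal; its mode equals its mean, the precision-weighted average.
Prior precision 1/σ₀² = 1/9; data precision n/σ² = 6/25 = 0.24.
μ̂ = ((1/9)·5 + 0.24·4.85) / (1/9 + 0.24) = (3869/2250)/(79/225) = 3869/790 ≈ 4.8975.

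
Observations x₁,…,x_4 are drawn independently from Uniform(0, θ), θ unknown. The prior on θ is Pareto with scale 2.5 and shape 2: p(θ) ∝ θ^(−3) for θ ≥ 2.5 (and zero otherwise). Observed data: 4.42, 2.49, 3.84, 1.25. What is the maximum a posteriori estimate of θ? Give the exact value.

The Uniform(0, θ) likelihood is θ^(−n) for θ ≥ max(xᵢ), zero otherwise. Here max(xᵢ) = 4.42.
Posterior ∝ θ^(−3) · θ^(−4) = θ^(−7) on θ ≥ max(2.5, 4.42) = 4.42.
This density is strictly decreasing in θ, so the posterior mode lies at the lower boundary of the support.

θ̂_MAP = 4.42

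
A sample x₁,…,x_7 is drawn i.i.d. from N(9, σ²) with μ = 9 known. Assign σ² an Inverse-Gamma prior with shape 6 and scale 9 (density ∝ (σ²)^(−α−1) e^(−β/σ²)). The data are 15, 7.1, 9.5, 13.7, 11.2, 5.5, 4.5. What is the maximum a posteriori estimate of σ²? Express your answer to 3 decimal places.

Sum of squared deviations about the known mean: SS = (15−9)² + (7.1−9)² + (9.5−9)² + (13.7−9)² + (11.2−9)² + (5.5−9)² + (4.5−9)² = 99.29.
The Normal likelihood contributes (σ²)^(−n/2) exp(−SS/(2σ²)), so the posterior is Inverse-Gamma(α + n/2, β + SS/2) = Inverse-Gamma(9.5, 58.645).
The mode of Inverse-Gamma(a, b) is b/(a+1) = 58.645/10.5 ≈ 5.585.

σ̂²_MAP = 5.585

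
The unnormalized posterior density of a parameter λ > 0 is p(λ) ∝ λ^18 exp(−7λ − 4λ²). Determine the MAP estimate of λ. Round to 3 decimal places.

ℓ'(λ) = 18/λ − 7 − 8λ. Setting this to zero and multiplying by λ: 8λ² + 7λ − 18 = 0.
λ = (−7 + √(7² + 4·8·18)) / (2·8) = (−7 + √625) / 16 = (−7 + 25)/16 = 9/8.
ℓ''(λ) = −18/λ² − 8 < 0, confirming a maximum.

λ̂_MAP = 1.125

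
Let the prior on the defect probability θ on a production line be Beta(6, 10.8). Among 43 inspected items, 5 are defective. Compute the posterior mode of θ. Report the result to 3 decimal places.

Prior: Beta(6, 10.8).
Data: 5 successes in 43 trials. The binomial likelihood contributes θ^5(1−θ)^38, so the posterior is Beta(6+5, 10.8+38) = Beta(11, 48.8).
For Beta(a, b) with a, b > 1 the mode is (a−1)/(a+b−2) = 10/57.8 ≈ 0.173.

θ̂_MAP = 0.173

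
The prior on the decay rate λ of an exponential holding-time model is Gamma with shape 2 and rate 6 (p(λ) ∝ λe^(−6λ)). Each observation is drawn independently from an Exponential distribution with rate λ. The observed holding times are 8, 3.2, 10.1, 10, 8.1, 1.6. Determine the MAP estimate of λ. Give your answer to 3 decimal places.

λ̂_MAP = 0.149

The Exponential(rate=λ) likelihood is ∝ λ^n e^(−λΣtᵢ). Here n = 6 and Σtᵢ = 8 + 3.2 + 10.1 + 10 + 8.1 + 1.6 = 41.
Posterior ∝ λe^(−6λ) · λ^6e^(−41λ) = λ^7e^(−47λ), i.e. Gamma(8, 47).
Mode = (a−1)/b = 7/47 ≈ 0.149.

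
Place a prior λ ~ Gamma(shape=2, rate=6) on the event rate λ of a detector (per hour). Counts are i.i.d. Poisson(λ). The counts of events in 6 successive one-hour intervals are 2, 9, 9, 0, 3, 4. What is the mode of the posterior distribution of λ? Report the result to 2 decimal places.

Σxᵢ = 2+9+9+0+3+4 = 27, with n = 6.
Posterior ∝ λe^(−6λ) · λ^27e^(−6λ) = λ^28e^(−12λ), i.e. Gamma(shape=29, rate=12).
The mode of a Gamma(a, b) with a ≥ 1 (shape–rate) is (a−1)/b = 28/12 ≈ 2.33.

λ̂_MAP = 2.33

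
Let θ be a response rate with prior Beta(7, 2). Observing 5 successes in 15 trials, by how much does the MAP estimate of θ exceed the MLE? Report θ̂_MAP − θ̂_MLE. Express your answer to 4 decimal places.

MAP − MLE = 0.1667

Posterior is Beta(12, 12); MAP = (12−1)/(24−2) = 11/22 ≈ 0.50000.
MLE ignores the prior: θ̂_MLE = k/n = 5/15 ≈ 0.33333.
Difference = 11/22 − 5/15 = 1/6 ≈ 0.1667.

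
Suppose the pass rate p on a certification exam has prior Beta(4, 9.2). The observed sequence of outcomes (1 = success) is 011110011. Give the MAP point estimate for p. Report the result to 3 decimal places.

p̂_MAP = 0.446

Prior: Beta(4, 9.2).
Data: 6 successes in 9 trials (from the sequence). The binomial likelihood contributes p^6(1−p)^3, so the posterior is Beta(4+6, 9.2+3) = Beta(10, 12.2).
For Beta(a, b) with a, b > 1 the mode is (a−1)/(a+b−2) = 9/20.2 ≈ 0.446.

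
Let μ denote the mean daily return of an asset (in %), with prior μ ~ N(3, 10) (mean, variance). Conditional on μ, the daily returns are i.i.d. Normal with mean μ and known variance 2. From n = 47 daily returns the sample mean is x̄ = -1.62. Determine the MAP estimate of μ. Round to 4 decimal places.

n = 47, x̄ = -1.62.
For a Normal prior and Normal likelihood with known variance, the posterior is Normal; its mode equals its mean, the precision-weighted average.
Prior precision 1/σ₀² = 1/10 = 0.1; data precision n/σ² = 47/2 = 23.5.
μ̂ = (0.1·3 + 23.5·(-1.62)) / (0.1 + 23.5) = (-37.77)/23.6 = -3777/2360 ≈ -1.6004.

μ̂_MAP = -1.6004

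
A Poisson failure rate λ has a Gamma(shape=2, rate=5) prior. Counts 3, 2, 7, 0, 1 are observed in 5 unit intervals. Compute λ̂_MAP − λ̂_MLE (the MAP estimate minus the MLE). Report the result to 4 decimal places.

MAP − MLE = -1.2000

Σxᵢ = 13. Posterior is Gamma(15, 10); MAP = (15−1)/10 = 14/10 ≈ 1.40000.
MLE = x̄ = 13/5 ≈ 2.60000.
Difference = 14/10 − 13/5 = -6/5 ≈ -1.2000.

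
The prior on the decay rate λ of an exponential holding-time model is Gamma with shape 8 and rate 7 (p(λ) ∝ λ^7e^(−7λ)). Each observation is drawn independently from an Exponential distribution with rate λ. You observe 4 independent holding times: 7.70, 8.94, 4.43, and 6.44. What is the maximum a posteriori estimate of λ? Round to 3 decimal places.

λ̂_MAP = 0.319

The Exponential(rate=λ) likelihood is ∝ λ^n e^(−λΣtᵢ). Here n = 4 and Σtᵢ = 7.70 + 8.94 + 4.43 + 6.44 = 27.51.
Posterior ∝ λ^7e^(−7λ) · λ^4e^(−27.51λ) = λ^11e^(−34.51λ), i.e. Gamma(12, 34.51).
Mode = (a−1)/b = 11/34.51 ≈ 0.319.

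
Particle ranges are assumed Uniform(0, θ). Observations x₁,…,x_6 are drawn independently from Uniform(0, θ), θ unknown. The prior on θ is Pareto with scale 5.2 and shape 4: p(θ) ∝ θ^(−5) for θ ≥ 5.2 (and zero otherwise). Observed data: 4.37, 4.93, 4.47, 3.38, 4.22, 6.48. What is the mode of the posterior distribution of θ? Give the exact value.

The Uniform(0, θ) likelihood is θ^(−n) for θ ≥ max(xᵢ), zero otherwise. Here max(xᵢ) = 6.48.
Posterior ∝ θ^(−5) · θ^(−6) = θ^(−11) on θ ≥ max(5.2, 6.48) = 6.48.
This density is strictly decreasing in θ, so the posterior mode lies at the lower boundary of the support.

θ̂_MAP = 6.48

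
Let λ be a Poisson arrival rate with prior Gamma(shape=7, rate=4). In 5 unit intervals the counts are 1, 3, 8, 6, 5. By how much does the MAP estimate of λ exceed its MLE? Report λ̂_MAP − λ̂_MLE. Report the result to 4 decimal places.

Σxᵢ = 23. Posterior is Gamma(30, 9); MAP = (30−1)/9 = 29/9 ≈ 3.22222.
MLE = x̄ = 23/5 ≈ 4.60000.
Difference = 29/9 − 23/5 = -62/45 ≈ -1.3778.

MAP − MLE = -1.3778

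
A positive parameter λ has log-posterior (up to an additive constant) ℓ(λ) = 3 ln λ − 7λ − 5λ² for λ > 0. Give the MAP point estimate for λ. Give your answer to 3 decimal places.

ℓ'(λ) = 3/λ − 7 − 10λ. Setting this to zero and multiplying by λ: 10λ² + 7λ − 3 = 0.
λ = (−7 + √(7² + 4·10·3)) / (2·10) = (−7 + √169) / 20 = (−7 + 13)/20 = 3/10.
ℓ''(λ) = −3/λ² − 10 < 0, confirming a maximum.

λ̂_MAP = 0.300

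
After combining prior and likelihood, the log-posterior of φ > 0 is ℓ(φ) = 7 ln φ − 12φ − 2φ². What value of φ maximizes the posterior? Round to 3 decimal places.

φ̂_MAP = 0.500

ℓ'(φ) = 7/φ − 12 − 4φ. Setting this to zero and multiplying by φ: 4φ² + 12φ − 7 = 0.
φ = (−12 + √(12² + 4·4·7)) / (2·4) = (−12 + √256) / 8 = (−12 + 16)/8 = 1/2.
ℓ''(φ) = −7/φ² − 4 < 0, confirming a maximum.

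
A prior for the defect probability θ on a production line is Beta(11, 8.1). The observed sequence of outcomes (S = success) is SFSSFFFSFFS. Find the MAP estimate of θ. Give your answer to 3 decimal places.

Prior: Beta(11, 8.1).
Data: 5 successes in 11 trials (from the sequence). The binomial likelihood contributes θ^5(1−θ)^6, so the posterior is Beta(11+5, 8.1+6) = Beta(16, 14.1).
For Beta(a, b) with a, b > 1 the mode is (a−1)/(a+b−2) = 15/28.1 ≈ 0.534.

θ̂_MAP = 0.534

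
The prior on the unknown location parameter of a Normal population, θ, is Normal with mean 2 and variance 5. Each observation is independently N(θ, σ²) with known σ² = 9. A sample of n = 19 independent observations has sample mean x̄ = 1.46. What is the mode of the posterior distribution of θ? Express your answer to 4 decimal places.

θ̂_MAP = 1.5067

n = 19, x̄ = 1.46.
For a Normal prior and Normal likelihood with known variance, the posterior is Normal; its mode equals its mean, the precision-weighted average.
Prior precision 1/σ₀² = 1/5 = 0.2; data precision n/σ² = 19/9.
θ̂ = (0.2·2 + (19/9)·1.46) / (0.2 + 19/9) = (1567/450)/(104/45) = 1567/1040 ≈ 1.5067.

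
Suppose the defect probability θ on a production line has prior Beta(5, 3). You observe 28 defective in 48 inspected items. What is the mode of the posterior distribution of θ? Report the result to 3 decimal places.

Prior: Beta(5, 3).
Data: 28 successes in 48 trials. The binomial likelihood contributes θ^28(1−θ)^20, so the posterior is Beta(5+28, 3+20) = Beta(33, 23).
For Beta(a, b) with a, b > 1 the mode is (a−1)/(a+b−2) = 32/54 ≈ 0.593.

θ̂_MAP = 0.593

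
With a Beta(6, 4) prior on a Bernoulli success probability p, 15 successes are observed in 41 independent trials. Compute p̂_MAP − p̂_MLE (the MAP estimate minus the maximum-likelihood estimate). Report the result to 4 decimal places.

MAP − MLE = 0.0423

Posterior is Beta(21, 30); MAP = (21−1)/(51−2) = 20/49 ≈ 0.40816.
MLE ignores the prior: p̂_MLE = k/n = 15/41 ≈ 0.36585.
Difference = 20/49 − 15/41 = 85/2009 ≈ 0.0423.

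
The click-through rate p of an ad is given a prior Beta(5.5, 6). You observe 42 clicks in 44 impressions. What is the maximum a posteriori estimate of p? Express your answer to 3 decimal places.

p̂_MAP = 0.869

Prior: Beta(5.5, 6).
Data: 42 successes in 44 trials. The binomial likelihood contributes p^42(1−p)^2, so the posterior is Beta(5.5+42, 6+2) = Beta(47.5, 8).
For Beta(a, b) with a, b > 1 the mode is (a−1)/(a+b−2) = 46.5/53.5 ≈ 0.869.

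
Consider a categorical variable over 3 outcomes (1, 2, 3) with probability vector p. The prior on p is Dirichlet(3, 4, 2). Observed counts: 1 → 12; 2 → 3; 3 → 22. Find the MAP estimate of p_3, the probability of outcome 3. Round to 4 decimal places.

MAP estimate: 0.5349

The posterior is Dirichlet(αᵢ + nᵢ) = Dirichlet(15, 7, 24).
For a Dirichlet(a₁,…,a_K) with all aᵢ > 1, the mode has j-th component (aⱼ − 1)/(Σaᵢ − K).
Here Σaᵢ = 46 and K = 3, so p_3 = (24 − 1)/(46 − 3) = 23/43 ≈ 0.5349.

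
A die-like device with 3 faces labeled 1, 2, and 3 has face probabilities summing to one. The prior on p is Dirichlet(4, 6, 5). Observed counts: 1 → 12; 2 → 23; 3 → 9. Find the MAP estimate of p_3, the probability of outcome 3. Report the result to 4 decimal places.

The posterior is Dirichlet(αᵢ + nᵢ) = Dirichlet(16, 29, 14).
For a Dirichlet(a₁,…,a_K) with all aᵢ > 1, the mode has j-th component (aⱼ − 1)/(Σaᵢ − K).
Here Σaᵢ = 59 and K = 3, so p_3 = (14 − 1)/(59 − 3) = 13/56 ≈ 0.2321.

MAP estimate: 0.2321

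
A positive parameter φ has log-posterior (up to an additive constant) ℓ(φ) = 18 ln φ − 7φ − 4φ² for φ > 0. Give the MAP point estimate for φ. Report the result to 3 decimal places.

φ̂_MAP = 1.125

ℓ'(φ) = 18/φ − 7 − 8φ. Setting this to zero and multiplying by φ: 8φ² + 7φ − 18 = 0.
φ = (−7 + √(7² + 4·8·18)) / (2·8) = (−7 + √625) / 16 = (−7 + 25)/16 = 9/8.
ℓ''(φ) = −18/φ² − 8 < 0, confirming a maximum.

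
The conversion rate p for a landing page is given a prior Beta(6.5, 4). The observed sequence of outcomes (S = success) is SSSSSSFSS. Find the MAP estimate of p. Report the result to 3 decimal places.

p̂_MAP = 0.771

Prior: Beta(6.5, 4).
Data: 8 successes in 9 trials (from the sequence). The binomial likelihood contributes p^8(1−p)^1, so the posterior is Beta(6.5+8, 4+1) = Beta(14.5, 5).
For Beta(a, b) with a, b > 1 the mode is (a−1)/(a+b−2) = 13.5/17.5 ≈ 0.771.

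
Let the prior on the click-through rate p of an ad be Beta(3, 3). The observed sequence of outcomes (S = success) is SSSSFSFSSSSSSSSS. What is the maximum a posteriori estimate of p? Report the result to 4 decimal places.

Prior: Beta(3, 3).
Data: 14 successes in 16 trials (from the sequence). The binomial likelihood contributes p^14(1−p)^2, so the posterior is Beta(3+14, 3+2) = Beta(17, 5).
For Beta(a, b) with a, b > 1 the mode is (a−1)/(a+b−2) = 16/20 ≈ 0.8000.

p̂_MAP = 0.8000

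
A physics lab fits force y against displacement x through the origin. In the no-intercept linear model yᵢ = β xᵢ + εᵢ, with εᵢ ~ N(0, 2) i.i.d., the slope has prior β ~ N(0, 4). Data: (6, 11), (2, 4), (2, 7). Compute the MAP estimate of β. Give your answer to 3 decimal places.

log p(β | y) = −Σ(yᵢ − βxᵢ)²/(2·2) − β²/(2·4) + const.
Setting the derivative to zero: Σxᵢ(yᵢ − βxᵢ)/2 − β/4 = 0, so β = Σxᵢyᵢ / (Σxᵢ² + σ²/τ²).
Σxᵢyᵢ = 6·11 + 2·4 + 2·7 = 88; Σxᵢ² = 44; σ²/τ² = 0.5.
β̂_MAP = 88 / (44 + 0.5) = 88/44.5 ≈ 1.978.

β̂_MAP = 1.978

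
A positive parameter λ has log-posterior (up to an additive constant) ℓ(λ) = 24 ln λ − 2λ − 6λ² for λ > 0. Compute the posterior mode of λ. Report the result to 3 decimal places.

ℓ'(λ) = 24/λ − 2 − 12λ. Setting this to zero and multiplying by λ: 12λ² + 2λ − 24 = 0.
λ = (−2 + √(2² + 4·12·24)) / (2·12) = (−2 + √1156) / 24 = (−2 + 34)/24 = 4/3.
ℓ''(λ) = −24/λ² − 12 < 0, confirming a maximum.

λ̂_MAP = 1.333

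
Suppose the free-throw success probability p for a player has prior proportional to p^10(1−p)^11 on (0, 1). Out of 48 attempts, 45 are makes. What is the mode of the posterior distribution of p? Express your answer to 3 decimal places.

p̂_MAP = 0.797

The prior density ∝ p^10(1−p)^11 is the kernel of Beta(11, 12).
Data: 45 successes in 48 trials. The binomial likelihood contributes p^45(1−p)^3, so the posterior is Beta(11+45, 12+3) = Beta(56, 15).
For Beta(a, b) with a, b > 1 the mode is (a−1)/(a+b−2) = 55/69 ≈ 0.797.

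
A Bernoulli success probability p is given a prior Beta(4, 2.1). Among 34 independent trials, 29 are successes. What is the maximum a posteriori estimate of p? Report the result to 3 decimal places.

Prior: Beta(4, 2.1).
Data: 29 successes in 34 trials. The binomial likelihood contributes p^29(1−p)^5, so the posterior is Beta(4+29, 2.1+5) = Beta(33, 7.1).
For Beta(a, b) with a, b > 1 the mode is (a−1)/(a+b−2) = 32/38.1 ≈ 0.840.

p̂_MAP = 0.840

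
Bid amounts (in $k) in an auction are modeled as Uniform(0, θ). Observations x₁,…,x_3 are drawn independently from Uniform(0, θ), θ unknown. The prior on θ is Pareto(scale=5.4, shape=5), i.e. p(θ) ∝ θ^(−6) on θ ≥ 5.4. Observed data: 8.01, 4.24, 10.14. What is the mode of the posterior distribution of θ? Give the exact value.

The Uniform(0, θ) likelihood is θ^(−n) for θ ≥ max(xᵢ), zero otherwise. Here max(xᵢ) = 10.14.
Posterior ∝ θ^(−6) · θ^(−3) = θ^(−9) on θ ≥ max(5.4, 10.14) = 10.14.
This density is strictly decreasing in θ, so the posterior mode lies at the lower boundary of the support.

θ̂_MAP = 10.14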